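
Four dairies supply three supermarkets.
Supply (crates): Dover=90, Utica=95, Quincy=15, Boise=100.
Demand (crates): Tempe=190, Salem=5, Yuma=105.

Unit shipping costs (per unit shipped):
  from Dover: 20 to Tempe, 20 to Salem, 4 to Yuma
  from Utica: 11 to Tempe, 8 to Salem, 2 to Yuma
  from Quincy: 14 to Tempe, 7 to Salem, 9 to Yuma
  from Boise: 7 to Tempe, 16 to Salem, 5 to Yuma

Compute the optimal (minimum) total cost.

A cheapest plan:
  Dover–Yuma: 90 × 4 = 360
  Utica–Tempe: 80 × 11 = 880
  Utica–Yuma: 15 × 2 = 30
  Quincy–Tempe: 10 × 14 = 140
  Quincy–Salem: 5 × 7 = 35
  Boise–Tempe: 100 × 7 = 700
Total = 360 + 880 + 30 + 140 + 35 + 700 = 2145.

2145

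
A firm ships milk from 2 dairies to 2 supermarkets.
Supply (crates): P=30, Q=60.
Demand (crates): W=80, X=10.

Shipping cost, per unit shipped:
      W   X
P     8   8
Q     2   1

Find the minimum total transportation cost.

An optimal shipping plan:
  P to W: 30 crates
  Q to W: 50 crates
  Q to X: 10 crates
Total cost = 350.
(Supply check: P ships 30; Q ships 60.)

350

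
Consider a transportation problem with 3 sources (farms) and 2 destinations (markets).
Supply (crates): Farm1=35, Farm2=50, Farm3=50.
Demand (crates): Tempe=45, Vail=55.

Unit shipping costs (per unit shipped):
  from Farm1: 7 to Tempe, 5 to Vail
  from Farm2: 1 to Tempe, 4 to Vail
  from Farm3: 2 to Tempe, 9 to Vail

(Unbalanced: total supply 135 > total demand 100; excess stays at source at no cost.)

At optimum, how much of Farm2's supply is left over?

0

Minimum-cost shipments:
  Farm1–Vail: 35 × 5 = 175
  Farm2–Tempe: 30 × 1 = 30
  Farm2–Vail: 20 × 4 = 80
  Farm3–Tempe: 15 × 2 = 30
Total cost = 315.
Farm2 ships 50 of its 50, leaving 0.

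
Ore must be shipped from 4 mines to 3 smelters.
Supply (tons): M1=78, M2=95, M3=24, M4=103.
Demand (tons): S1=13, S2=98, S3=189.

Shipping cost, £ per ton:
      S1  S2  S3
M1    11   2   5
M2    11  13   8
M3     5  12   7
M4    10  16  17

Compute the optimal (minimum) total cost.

2724

One minimum-cost allocation:
  M1→S2: 78 × £2 = £156
  M2→S3: 95 × £8 = £760
  M3→S3: 24 × £7 = £168
  M4→S1: 13 × £10 = £130
  M4→S2: 20 × £16 = £320
  M4→S3: 70 × £17 = £1190
Total = 156 + 760 + 168 + 130 + 320 + 1190 = £2724.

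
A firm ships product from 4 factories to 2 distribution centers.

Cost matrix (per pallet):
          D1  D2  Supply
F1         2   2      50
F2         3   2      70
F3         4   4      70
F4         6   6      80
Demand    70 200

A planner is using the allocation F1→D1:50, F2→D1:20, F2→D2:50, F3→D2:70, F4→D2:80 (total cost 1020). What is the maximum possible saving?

Current plan cost = 50·2 + 20·3 + 50·2 + 70·4 + 80·6 = 1020.
Optimal plan:
  F1->D2: 50 × 2 = 100
  F2->D2: 70 × 2 = 140
  F3->D2: 70 × 4 = 280
  F4->D1: 70 × 6 = 420
  F4->D2: 10 × 6 = 60
Optimal cost = 1000.
Saving = 1020 − 1000 = 20.

20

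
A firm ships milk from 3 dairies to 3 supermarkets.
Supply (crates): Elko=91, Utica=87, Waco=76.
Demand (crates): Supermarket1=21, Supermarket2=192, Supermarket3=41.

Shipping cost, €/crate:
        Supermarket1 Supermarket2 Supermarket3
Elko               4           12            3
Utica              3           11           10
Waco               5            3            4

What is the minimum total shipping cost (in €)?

An optimal shipping plan:
  Elko→Supermarket2: 50 crates
  Elko→Supermarket3: 41 crates
  Utica→Supermarket1: 21 crates
  Utica→Supermarket2: 66 crates
  Waco→Supermarket2: 76 crates
Total cost = €1740.
(Supply check: Elko ships 91; Utica ships 87; Waco ships 76.)

1740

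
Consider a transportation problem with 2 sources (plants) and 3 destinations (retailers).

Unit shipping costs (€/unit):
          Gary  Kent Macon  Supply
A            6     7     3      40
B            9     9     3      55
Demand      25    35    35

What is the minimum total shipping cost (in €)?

540

One minimum-cost allocation:
  A→Gary: 25 × €6 = €150
  A→Kent: 15 × €7 = €105
  B→Kent: 20 × €9 = €180
  B→Macon: 35 × €3 = €105
Total = 150 + 105 + 180 + 105 = €540.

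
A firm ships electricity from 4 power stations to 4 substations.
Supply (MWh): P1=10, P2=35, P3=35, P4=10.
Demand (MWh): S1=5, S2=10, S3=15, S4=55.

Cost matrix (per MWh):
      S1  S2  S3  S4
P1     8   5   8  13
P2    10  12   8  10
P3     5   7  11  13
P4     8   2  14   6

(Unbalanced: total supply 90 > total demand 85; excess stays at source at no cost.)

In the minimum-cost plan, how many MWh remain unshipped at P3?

5

An optimal plan:
  P1–S3: 10 × 8 = 80
  P2–S4: 35 × 10 = 350
  P3–S1: 5 × 5 = 25
  P3–S2: 10 × 7 = 70
  P3–S3: 5 × 11 = 55
  P3–S4: 10 × 13 = 130
  P4–S4: 10 × 6 = 60
Total cost = 770.
P3 ships 30 of its 35, leaving 5.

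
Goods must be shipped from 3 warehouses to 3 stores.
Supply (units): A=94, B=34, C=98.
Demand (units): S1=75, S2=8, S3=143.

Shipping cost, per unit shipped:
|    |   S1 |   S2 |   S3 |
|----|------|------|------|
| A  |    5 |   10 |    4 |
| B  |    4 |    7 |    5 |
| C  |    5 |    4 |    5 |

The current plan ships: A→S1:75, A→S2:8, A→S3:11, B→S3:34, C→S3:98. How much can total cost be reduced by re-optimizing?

165

Current plan cost = 75·5 + 8·10 + 11·4 + 34·5 + 98·5 = 1159.
Optimal plan:
  A to S3: 94 × 4 = 376
  B to S1: 34 × 4 = 136
  C to S1: 41 × 5 = 205
  C to S2: 8 × 4 = 32
  C to S3: 49 × 5 = 245
Optimal cost = 994.
Saving = 1159 − 994 = 165.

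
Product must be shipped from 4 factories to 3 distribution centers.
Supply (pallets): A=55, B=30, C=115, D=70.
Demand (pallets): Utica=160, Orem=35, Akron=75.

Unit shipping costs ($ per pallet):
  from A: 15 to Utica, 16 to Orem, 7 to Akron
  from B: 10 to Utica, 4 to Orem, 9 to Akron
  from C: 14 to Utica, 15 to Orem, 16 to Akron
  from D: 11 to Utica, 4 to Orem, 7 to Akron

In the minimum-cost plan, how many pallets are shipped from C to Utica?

115

The minimum-cost plan:
  A→Akron: 55 pallets
  B→Utica: 30 pallets
  C→Utica: 115 pallets
  D→Utica: 15 pallets
  D→Orem: 35 pallets
  D→Akron: 20 pallets
Total cost = $2740.
So C→Utica carries 115 pallets.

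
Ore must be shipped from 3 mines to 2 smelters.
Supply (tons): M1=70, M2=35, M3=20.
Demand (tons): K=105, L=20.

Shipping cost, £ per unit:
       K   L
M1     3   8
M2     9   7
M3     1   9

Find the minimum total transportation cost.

505

Optimal allocation:
  M1->K: 70 × £3 = £210
  M2->K: 15 × £9 = £135
  M2->L: 20 × £7 = £140
  M3->K: 20 × £1 = £20
Total = 210 + 135 + 140 + 20 = £505.
(Supply check: M1 ships 70; M2 ships 35; M3 ships 20.)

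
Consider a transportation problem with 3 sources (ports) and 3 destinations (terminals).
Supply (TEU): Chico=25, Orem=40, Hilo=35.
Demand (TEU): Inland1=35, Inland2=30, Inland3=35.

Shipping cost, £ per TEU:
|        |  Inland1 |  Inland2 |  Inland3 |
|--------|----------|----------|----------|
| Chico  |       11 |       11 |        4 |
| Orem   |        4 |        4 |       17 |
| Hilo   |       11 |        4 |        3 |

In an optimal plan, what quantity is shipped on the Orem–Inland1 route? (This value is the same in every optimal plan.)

Solving gives:
  Chico→Inland3: 25 × £4 = £100
  Orem→Inland1: 35 × £4 = £140
  Orem→Inland2: 5 × £4 = £20
  Hilo→Inland2: 25 × £4 = £100
  Hilo→Inland3: 10 × £3 = £30
Total cost = £390.
So Orem→Inland1 carries 35 TEU.

35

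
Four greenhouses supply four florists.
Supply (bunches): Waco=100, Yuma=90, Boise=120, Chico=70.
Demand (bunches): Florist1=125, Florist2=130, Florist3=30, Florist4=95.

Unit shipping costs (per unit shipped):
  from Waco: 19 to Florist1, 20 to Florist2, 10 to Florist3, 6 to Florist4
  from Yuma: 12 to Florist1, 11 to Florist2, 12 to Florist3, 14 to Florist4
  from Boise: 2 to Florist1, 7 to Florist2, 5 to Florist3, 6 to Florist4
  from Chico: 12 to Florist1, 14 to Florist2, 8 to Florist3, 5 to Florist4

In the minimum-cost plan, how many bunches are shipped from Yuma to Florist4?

0

Solving gives:
  Waco→Florist3: 5 × 10 = 50
  Waco→Florist4: 95 × 6 = 570
  Yuma→Florist2: 90 × 11 = 990
  Boise→Florist1: 120 × 2 = 240
  Chico→Florist1: 5 × 12 = 60
  Chico→Florist2: 40 × 14 = 560
  Chico→Florist3: 25 × 8 = 200
Total cost = 2670.
The route Yuma→Florist4 is not used.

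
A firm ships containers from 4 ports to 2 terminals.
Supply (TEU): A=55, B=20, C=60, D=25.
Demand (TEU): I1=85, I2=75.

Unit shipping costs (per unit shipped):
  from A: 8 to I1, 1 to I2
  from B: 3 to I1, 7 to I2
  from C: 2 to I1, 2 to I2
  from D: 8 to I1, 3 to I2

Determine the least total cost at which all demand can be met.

335

An optimal shipping plan:
  A→I2: 55 × 1 = 55
  B→I1: 20 × 3 = 60
  C→I1: 60 × 2 = 120
  D→I1: 5 × 8 = 40
  D→I2: 20 × 3 = 60
Total = 55 + 60 + 120 + 40 + 60 = 335.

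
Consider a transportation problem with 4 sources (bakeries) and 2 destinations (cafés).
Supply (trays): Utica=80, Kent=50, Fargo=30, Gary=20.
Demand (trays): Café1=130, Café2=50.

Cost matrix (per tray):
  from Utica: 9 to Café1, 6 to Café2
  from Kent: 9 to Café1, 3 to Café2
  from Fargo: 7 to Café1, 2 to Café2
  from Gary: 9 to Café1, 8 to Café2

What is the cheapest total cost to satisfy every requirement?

Optimal allocation:
  Utica to Café1: 80 × 9 = 720
  Kent to Café2: 50 × 3 = 150
  Fargo to Café1: 30 × 7 = 210
  Gary to Café1: 20 × 9 = 180
Total = 720 + 150 + 210 + 180 = 1260.
(Supply check: Utica ships 80; Kent ships 50; Fargo ships 30; Gary ships 20.)

1260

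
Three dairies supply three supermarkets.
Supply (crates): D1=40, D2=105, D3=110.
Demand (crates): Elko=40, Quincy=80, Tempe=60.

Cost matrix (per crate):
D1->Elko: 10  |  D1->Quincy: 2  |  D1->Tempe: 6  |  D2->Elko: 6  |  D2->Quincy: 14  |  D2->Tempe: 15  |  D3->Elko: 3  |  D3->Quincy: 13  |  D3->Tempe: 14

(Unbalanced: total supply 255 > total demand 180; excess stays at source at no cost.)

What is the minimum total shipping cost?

1590

An optimal shipping plan:
  D1→Quincy: 40 × 2 = 80
  D2→Quincy: 30 × 14 = 420
  D3→Elko: 40 × 3 = 120
  D3→Quincy: 10 × 13 = 130
  D3→Tempe: 60 × 14 = 840
Total = 80 + 420 + 120 + 130 + 840 = 1590.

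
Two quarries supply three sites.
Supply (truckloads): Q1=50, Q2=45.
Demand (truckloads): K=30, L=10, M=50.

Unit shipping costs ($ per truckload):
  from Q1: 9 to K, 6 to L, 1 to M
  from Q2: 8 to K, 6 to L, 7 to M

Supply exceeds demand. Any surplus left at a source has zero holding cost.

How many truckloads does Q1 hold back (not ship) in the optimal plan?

0

An optimal plan:
  Q1 to M: 50 × $1 = $50
  Q2 to K: 30 × $8 = $240
  Q2 to L: 10 × $6 = $60
Total cost = $350.
Q1 ships 50 of its 50, leaving 0.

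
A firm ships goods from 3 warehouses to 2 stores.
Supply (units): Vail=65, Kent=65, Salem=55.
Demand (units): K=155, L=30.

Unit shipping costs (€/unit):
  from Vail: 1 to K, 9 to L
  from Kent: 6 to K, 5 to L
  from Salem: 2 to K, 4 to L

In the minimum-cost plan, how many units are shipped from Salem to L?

0

The minimum-cost plan:
  Vail->K: 65 units
  Kent->K: 35 units
  Kent->L: 30 units
  Salem->K: 55 units
Total cost = €535.
The route Salem→L is not used.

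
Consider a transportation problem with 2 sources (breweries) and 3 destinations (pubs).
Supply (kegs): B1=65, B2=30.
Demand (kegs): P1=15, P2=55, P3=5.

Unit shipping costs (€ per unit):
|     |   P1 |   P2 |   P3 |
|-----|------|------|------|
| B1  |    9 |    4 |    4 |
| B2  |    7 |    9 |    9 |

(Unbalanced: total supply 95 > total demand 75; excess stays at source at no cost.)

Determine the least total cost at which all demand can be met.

An optimal shipping plan:
  B1 to P2: 55 × €4 = €220
  B1 to P3: 5 × €4 = €20
  B2 to P1: 15 × €7 = €105
Total = 220 + 20 + 105 = €345.
(Supply check: B1 ships 60; B2 ships 15.)

345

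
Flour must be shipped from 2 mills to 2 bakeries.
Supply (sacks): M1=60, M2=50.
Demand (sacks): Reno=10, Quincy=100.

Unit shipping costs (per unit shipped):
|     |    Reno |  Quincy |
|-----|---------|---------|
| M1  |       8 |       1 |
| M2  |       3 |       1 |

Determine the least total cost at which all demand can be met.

130

Optimal allocation:
  M1→Quincy: 60 × 1 = 60
  M2→Reno: 10 × 3 = 30
  M2→Quincy: 40 × 1 = 40
Total = 60 + 30 + 40 = 130.
(Supply check: M1 ships 60; M2 ships 50.)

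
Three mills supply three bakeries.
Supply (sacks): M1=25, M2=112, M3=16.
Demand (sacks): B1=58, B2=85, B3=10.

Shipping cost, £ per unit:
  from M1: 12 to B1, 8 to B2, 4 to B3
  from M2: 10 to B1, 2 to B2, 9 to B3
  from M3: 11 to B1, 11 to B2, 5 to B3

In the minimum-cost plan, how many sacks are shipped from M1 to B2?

Solving gives:
  M1–B1: 15 × £12 = £180
  M1–B3: 10 × £4 = £40
  M2–B1: 27 × £10 = £270
  M2–B2: 85 × £2 = £170
  M3–B1: 16 × £11 = £176
Total cost = £836.
The route M1→B2 is not used.

0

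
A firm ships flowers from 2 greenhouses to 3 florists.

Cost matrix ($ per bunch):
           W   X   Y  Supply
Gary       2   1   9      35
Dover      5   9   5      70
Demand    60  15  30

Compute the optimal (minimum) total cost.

405

An optimal shipping plan:
  Gary–W: 20 × $2 = $40
  Gary–X: 15 × $1 = $15
  Dover–W: 40 × $5 = $200
  Dover–Y: 30 × $5 = $150
Total = 40 + 15 + 200 + 150 = $405.
(Supply check: Gary ships 35; Dover ships 70.)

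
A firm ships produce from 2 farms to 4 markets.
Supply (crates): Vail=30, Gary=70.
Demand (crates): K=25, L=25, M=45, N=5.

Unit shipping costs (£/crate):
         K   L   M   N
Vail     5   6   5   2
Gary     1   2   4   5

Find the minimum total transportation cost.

A cheapest plan:
  Vail to M: 25 × £5 = £125
  Vail to N: 5 × £2 = £10
  Gary to K: 25 × £1 = £25
  Gary to L: 25 × £2 = £50
  Gary to M: 20 × £4 = £80
Total = 125 + 10 + 25 + 50 + 80 = £290.

290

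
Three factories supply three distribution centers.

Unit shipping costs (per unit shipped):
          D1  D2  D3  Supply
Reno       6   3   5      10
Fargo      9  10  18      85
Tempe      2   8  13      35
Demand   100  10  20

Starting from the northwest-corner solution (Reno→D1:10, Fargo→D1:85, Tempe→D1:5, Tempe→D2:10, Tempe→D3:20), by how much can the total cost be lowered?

190

Current plan cost = 10·6 + 85·9 + 5·2 + 10·8 + 20·13 = 1175.
Optimal plan:
  Reno->D3: 10 × 5 = 50
  Fargo->D1: 65 × 9 = 585
  Fargo->D2: 10 × 10 = 100
  Fargo->D3: 10 × 18 = 180
  Tempe->D1: 35 × 2 = 70
Optimal cost = 985.
Saving = 1175 − 985 = 190.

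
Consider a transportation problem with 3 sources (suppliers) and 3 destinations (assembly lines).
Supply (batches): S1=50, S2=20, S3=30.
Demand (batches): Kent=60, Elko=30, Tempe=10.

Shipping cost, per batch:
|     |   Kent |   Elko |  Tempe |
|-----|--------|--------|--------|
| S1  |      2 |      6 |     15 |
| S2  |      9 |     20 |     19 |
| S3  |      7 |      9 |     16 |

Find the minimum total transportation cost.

One minimum-cost allocation:
  S1 to Kent: 50 × 2 = 100
  S2 to Kent: 10 × 9 = 90
  S2 to Tempe: 10 × 19 = 190
  S3 to Elko: 30 × 9 = 270
Total = 100 + 90 + 190 + 270 = 650.

650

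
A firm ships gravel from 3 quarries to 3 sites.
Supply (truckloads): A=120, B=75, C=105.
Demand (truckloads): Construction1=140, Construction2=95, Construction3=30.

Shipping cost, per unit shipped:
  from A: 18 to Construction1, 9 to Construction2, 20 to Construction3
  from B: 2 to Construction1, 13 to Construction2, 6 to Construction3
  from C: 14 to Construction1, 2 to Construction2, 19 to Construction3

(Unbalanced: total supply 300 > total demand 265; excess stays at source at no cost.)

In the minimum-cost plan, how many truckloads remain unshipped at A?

35

An optimal plan:
  A→Construction1: 55 × 18 = 990
  A→Construction3: 30 × 20 = 600
  B→Construction1: 75 × 2 = 150
  C→Construction1: 10 × 14 = 140
  C→Construction2: 95 × 2 = 190
Total cost = 2070.
A ships 85 of its 120, leaving 35.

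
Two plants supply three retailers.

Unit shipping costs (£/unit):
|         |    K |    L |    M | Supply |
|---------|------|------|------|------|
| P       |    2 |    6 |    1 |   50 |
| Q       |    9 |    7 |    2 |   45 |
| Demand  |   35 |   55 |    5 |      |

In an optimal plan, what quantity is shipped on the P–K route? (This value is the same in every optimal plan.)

35

The minimum-cost plan:
  P to K: 35 units
  P to L: 10 units
  P to M: 5 units
  Q to L: 45 units
Total cost = £450.
So P→K carries 35 units.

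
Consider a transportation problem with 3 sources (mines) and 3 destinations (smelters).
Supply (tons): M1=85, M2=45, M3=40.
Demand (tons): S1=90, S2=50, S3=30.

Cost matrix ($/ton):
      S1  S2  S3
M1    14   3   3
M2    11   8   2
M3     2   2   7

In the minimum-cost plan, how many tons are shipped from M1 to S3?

The minimum-cost plan:
  M1→S1: 5 × $14 = $70
  M1→S2: 50 × $3 = $150
  M1→S3: 30 × $3 = $90
  M2→S1: 45 × $11 = $495
  M3→S1: 40 × $2 = $80
Total cost = $885.
So M1→S3 carries 30 tons.

30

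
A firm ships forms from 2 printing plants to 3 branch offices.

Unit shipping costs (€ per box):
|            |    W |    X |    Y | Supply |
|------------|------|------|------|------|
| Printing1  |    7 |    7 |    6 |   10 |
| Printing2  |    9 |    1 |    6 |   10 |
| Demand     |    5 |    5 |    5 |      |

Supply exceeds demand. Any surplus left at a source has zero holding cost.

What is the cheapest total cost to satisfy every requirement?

A cheapest plan:
  Printing1–W: 5 × €7 = €35
  Printing1–Y: 5 × €6 = €30
  Printing2–X: 5 × €1 = €5
Total = 35 + 30 + 5 = €70.

70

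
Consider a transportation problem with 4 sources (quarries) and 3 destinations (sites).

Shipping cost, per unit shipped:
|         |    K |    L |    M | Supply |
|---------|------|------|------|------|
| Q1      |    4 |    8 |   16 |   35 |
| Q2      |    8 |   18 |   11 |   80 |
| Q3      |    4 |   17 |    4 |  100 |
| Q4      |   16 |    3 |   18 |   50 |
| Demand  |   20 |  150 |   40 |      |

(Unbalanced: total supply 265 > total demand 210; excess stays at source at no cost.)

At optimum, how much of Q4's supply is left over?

An optimal plan:
  Q1 to L: 35 × 8 = 280
  Q2 to L: 25 × 18 = 450
  Q3 to K: 20 × 4 = 80
  Q3 to L: 40 × 17 = 680
  Q3 to M: 40 × 4 = 160
  Q4 to L: 50 × 3 = 150
Total cost = 1800.
Q4 ships 50 of its 50, leaving 0.

0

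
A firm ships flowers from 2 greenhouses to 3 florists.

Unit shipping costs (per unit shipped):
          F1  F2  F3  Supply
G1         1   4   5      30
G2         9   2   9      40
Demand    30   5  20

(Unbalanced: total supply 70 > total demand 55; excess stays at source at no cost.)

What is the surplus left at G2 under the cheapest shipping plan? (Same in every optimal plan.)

An optimal plan:
  G1–F1: 30 × 1 = 30
  G2–F2: 5 × 2 = 10
  G2–F3: 20 × 9 = 180
Total cost = 220.
G2 ships 25 of its 40, leaving 15.

15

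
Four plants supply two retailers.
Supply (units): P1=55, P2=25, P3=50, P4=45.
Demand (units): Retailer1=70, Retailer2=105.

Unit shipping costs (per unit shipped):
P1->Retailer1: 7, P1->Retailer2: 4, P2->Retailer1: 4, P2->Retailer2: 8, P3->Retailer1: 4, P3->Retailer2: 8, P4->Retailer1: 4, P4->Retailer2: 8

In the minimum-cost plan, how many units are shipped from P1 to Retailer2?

55

The minimum-cost plan:
  P1 to Retailer2: 55 × 4 = 220
  P2 to Retailer1: 25 × 4 = 100
  P3 to Retailer1: 45 × 4 = 180
  P3 to Retailer2: 5 × 8 = 40
  P4 to Retailer2: 45 × 8 = 360
Total cost = 900.
So P1→Retailer2 carries 55 units.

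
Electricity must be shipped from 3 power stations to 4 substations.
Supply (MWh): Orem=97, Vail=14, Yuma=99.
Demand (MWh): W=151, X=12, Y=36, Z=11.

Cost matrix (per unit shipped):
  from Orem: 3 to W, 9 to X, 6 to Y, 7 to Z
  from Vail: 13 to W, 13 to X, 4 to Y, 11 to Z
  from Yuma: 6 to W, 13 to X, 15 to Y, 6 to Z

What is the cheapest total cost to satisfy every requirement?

A cheapest plan:
  Orem→W: 63 × 3 = 189
  Orem→X: 12 × 9 = 108
  Orem→Y: 22 × 6 = 132
  Vail→Y: 14 × 4 = 56
  Yuma→W: 88 × 6 = 528
  Yuma→Z: 11 × 6 = 66
Total = 189 + 108 + 132 + 56 + 528 + 66 = 1079.

1079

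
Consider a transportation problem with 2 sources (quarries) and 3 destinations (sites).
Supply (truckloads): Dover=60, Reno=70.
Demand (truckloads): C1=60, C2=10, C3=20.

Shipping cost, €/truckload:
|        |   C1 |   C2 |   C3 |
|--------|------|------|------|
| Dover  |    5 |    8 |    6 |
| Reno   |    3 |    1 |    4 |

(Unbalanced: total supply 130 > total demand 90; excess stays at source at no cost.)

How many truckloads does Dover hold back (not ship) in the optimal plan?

An optimal plan:
  Dover to C1: 20 × €5 = €100
  Reno to C1: 40 × €3 = €120
  Reno to C2: 10 × €1 = €10
  Reno to C3: 20 × €4 = €80
Total cost = €310.
Dover ships 20 of its 60, leaving 40.

40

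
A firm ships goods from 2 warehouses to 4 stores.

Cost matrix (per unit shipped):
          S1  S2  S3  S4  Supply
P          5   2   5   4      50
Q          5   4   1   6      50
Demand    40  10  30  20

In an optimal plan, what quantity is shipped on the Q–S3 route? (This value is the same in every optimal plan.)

30

Optimal shipments:
  P to S1: 20 × 5 = 100
  P to S2: 10 × 2 = 20
  P to S4: 20 × 4 = 80
  Q to S1: 20 × 5 = 100
  Q to S3: 30 × 1 = 30
Total cost = 330.
So Q→S3 carries 30 units.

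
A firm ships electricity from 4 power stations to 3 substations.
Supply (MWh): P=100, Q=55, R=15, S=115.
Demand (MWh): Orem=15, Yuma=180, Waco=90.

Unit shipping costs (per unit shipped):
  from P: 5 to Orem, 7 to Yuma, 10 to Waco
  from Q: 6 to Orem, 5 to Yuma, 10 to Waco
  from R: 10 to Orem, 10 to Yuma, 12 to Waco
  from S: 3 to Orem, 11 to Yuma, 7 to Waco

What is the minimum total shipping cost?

An optimal shipping plan:
  P–Yuma: 100 × 7 = 700
  Q–Yuma: 55 × 5 = 275
  R–Yuma: 15 × 10 = 150
  S–Orem: 15 × 3 = 45
  S–Yuma: 10 × 11 = 110
  S–Waco: 90 × 7 = 630
Total = 700 + 275 + 150 + 45 + 110 + 630 = 1910.

1910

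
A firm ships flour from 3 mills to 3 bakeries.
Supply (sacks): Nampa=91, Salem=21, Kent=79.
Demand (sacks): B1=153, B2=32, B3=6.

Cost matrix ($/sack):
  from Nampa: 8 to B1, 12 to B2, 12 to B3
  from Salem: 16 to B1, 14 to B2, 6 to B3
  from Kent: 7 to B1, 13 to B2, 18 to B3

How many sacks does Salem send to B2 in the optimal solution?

15

The minimum-cost plan:
  Nampa→B1: 74 sacks
  Nampa→B2: 17 sacks
  Salem→B2: 15 sacks
  Salem→B3: 6 sacks
  Kent→B1: 79 sacks
Total cost = $1595.
So Salem→B2 carries 15 sacks.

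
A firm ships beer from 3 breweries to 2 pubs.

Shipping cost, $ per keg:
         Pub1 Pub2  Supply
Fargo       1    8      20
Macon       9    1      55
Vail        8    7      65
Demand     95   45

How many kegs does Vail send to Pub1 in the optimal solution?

65

Optimal shipments:
  Fargo→Pub1: 20 kegs
  Macon→Pub1: 10 kegs
  Macon→Pub2: 45 kegs
  Vail→Pub1: 65 kegs
Total cost = $675.
So Vail→Pub1 carries 65 kegs.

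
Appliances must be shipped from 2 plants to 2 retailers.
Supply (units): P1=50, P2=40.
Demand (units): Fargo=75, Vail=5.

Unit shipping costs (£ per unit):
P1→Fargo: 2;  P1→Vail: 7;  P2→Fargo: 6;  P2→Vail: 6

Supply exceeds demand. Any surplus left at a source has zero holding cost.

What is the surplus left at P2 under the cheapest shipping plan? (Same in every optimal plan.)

Minimum-cost shipments:
  P1–Fargo: 50 × £2 = £100
  P2–Fargo: 25 × £6 = £150
  P2–Vail: 5 × £6 = £30
Total cost = £280.
P2 ships 30 of its 40, leaving 10.

10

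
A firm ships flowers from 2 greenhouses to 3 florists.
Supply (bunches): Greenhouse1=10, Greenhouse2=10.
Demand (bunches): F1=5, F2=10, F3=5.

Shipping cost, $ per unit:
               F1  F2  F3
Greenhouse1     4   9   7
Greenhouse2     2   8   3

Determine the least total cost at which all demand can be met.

115

An optimal shipping plan:
  Greenhouse1 to F2: 10 × $9 = $90
  Greenhouse2 to F1: 5 × $2 = $10
  Greenhouse2 to F3: 5 × $3 = $15
Total = 90 + 10 + 15 = $115.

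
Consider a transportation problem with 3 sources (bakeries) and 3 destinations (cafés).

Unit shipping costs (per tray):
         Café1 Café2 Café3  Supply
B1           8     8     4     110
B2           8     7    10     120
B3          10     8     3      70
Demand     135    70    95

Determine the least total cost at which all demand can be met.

1880

An optimal shipping plan:
  B1->Café1: 85 × 8 = 680
  B1->Café3: 25 × 4 = 100
  B2->Café1: 50 × 8 = 400
  B2->Café2: 70 × 7 = 490
  B3->Café3: 70 × 3 = 210
Total = 680 + 100 + 400 + 490 + 210 = 1880.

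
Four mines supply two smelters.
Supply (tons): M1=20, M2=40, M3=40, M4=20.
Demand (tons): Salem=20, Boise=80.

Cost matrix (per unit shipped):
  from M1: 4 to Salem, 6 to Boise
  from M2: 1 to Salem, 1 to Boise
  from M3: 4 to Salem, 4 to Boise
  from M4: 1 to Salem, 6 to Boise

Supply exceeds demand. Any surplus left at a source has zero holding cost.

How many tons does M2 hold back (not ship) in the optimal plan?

An optimal plan:
  M2→Boise: 40 × 1 = 40
  M3→Boise: 40 × 4 = 160
  M4→Salem: 20 × 1 = 20
Total cost = 220.
M2 ships 40 of its 40, leaving 0.

0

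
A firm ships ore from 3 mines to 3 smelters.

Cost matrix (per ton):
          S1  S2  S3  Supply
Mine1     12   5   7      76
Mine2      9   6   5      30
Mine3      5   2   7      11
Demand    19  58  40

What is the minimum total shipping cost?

653

An optimal shipping plan:
  Mine1→S2: 58 × 5 = 290
  Mine1→S3: 18 × 7 = 126
  Mine2→S1: 8 × 9 = 72
  Mine2→S3: 22 × 5 = 110
  Mine3→S1: 11 × 5 = 55
Total = 290 + 126 + 72 + 110 + 55 = 653.
(Supply check: Mine1 ships 76; Mine2 ships 30; Mine3 ships 11.)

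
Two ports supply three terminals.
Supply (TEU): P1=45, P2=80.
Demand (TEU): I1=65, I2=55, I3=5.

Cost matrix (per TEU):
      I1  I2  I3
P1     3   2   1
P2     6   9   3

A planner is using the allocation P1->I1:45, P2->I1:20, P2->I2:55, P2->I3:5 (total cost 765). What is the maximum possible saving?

Current plan cost = 45·3 + 20·6 + 55·9 + 5·3 = 765.
Optimal plan:
  P1->I2: 45 × 2 = 90
  P2->I1: 65 × 6 = 390
  P2->I2: 10 × 9 = 90
  P2->I3: 5 × 3 = 15
Optimal cost = 585.
Saving = 765 − 585 = 180.

180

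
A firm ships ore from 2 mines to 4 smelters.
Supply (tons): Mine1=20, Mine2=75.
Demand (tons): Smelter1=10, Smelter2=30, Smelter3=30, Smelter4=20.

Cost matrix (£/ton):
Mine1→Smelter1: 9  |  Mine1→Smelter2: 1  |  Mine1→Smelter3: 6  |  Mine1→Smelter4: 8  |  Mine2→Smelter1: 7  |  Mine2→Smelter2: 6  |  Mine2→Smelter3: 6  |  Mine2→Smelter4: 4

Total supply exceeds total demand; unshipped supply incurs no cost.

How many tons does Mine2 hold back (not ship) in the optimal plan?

An optimal plan:
  Mine1–Smelter2: 20 tons
  Mine2–Smelter1: 10 tons
  Mine2–Smelter2: 10 tons
  Mine2–Smelter3: 30 tons
  Mine2–Smelter4: 20 tons
Total cost = £410.
Mine2 ships 70 of its 75, leaving 5.

5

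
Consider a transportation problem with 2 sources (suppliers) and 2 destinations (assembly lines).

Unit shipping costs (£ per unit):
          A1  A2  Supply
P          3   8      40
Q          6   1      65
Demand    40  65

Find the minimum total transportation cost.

A cheapest plan:
  P–A1: 40 × £3 = £120
  Q–A2: 65 × £1 = £65
Total = 120 + 65 = £185.

185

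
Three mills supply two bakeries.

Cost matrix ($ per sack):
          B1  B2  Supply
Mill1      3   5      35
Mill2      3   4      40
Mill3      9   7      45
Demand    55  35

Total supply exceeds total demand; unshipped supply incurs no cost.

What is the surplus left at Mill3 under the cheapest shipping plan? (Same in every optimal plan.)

30

An optimal plan:
  Mill1–B1: 35 × $3 = $105
  Mill2–B1: 20 × $3 = $60
  Mill2–B2: 20 × $4 = $80
  Mill3–B2: 15 × $7 = $105
Total cost = $350.
Mill3 ships 15 of its 45, leaving 30.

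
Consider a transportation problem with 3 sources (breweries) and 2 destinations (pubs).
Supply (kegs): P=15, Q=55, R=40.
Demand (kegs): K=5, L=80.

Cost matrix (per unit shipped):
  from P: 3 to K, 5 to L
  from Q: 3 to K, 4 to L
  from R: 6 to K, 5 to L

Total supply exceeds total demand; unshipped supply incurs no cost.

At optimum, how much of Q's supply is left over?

An optimal plan:
  P->K: 5 × 3 = 15
  P->L: 10 × 5 = 50
  Q->L: 55 × 4 = 220
  R->L: 15 × 5 = 75
Total cost = 360.
Q ships 55 of its 55, leaving 0.

0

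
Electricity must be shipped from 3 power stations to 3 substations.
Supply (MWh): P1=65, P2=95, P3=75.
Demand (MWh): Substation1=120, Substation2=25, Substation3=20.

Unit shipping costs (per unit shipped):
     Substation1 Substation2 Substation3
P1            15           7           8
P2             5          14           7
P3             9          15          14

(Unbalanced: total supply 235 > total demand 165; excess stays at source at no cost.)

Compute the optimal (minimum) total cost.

An optimal shipping plan:
  P1→Substation2: 25 × 7 = 175
  P1→Substation3: 20 × 8 = 160
  P2→Substation1: 95 × 5 = 475
  P3→Substation1: 25 × 9 = 225
Total = 175 + 160 + 475 + 225 = 1035.

1035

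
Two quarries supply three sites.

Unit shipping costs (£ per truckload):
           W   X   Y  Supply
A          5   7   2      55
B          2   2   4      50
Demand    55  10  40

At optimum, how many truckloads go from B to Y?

0

Optimal shipments:
  A→W: 15 × £5 = £75
  A→Y: 40 × £2 = £80
  B→W: 40 × £2 = £80
  B→X: 10 × £2 = £20
Total cost = £255.
The route B→Y is not used.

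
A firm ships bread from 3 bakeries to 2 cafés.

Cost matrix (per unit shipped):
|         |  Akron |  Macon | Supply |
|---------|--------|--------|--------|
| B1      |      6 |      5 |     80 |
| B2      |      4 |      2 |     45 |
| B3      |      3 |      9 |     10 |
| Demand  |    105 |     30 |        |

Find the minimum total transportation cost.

An optimal shipping plan:
  B1 to Akron: 80 × 6 = 480
  B2 to Akron: 15 × 4 = 60
  B2 to Macon: 30 × 2 = 60
  B3 to Akron: 10 × 3 = 30
Total = 480 + 60 + 60 + 30 = 630.

630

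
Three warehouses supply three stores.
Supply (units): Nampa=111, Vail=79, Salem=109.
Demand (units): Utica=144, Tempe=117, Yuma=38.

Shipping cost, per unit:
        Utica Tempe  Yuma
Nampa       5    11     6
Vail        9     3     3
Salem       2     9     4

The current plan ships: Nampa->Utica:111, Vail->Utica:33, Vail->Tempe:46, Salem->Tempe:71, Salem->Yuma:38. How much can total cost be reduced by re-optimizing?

Current plan cost = 111·5 + 33·9 + 46·3 + 71·9 + 38·4 = 1781.
Optimal plan:
  Nampa–Utica: 35 × 5 = 175
  Nampa–Tempe: 38 × 11 = 418
  Nampa–Yuma: 38 × 6 = 228
  Vail–Tempe: 79 × 3 = 237
  Salem–Utica: 109 × 2 = 218
Optimal cost = 1276.
Saving = 1781 − 1276 = 505.

505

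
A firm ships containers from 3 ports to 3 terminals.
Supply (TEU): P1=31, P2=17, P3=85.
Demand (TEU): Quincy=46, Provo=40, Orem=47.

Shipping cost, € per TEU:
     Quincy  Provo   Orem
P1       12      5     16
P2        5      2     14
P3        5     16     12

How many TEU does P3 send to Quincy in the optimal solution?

38

Optimal shipments:
  P1–Provo: 31 × €5 = €155
  P2–Quincy: 8 × €5 = €40
  P2–Provo: 9 × €2 = €18
  P3–Quincy: 38 × €5 = €190
  P3–Orem: 47 × €12 = €564
Total cost = €967.
So P3→Quincy carries 38 TEU.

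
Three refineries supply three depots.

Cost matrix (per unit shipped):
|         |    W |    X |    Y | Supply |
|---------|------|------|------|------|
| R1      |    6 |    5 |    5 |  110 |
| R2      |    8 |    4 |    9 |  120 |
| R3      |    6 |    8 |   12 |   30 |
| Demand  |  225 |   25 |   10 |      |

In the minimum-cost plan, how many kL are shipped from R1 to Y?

Optimal shipments:
  R1–W: 100 × 6 = 600
  R1–Y: 10 × 5 = 50
  R2–W: 95 × 8 = 760
  R2–X: 25 × 4 = 100
  R3–W: 30 × 6 = 180
Total cost = 1690.
So R1→Y carries 10 kL.

10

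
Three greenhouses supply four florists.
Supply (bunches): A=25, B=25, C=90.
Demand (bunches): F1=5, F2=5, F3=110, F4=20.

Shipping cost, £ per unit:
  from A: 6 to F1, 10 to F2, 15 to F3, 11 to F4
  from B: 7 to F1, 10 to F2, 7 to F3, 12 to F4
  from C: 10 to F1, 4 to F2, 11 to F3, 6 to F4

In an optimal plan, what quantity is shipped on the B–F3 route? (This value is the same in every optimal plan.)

Optimal shipments:
  A→F1: 5 × £6 = £30
  A→F3: 20 × £15 = £300
  B→F3: 25 × £7 = £175
  C→F2: 5 × £4 = £20
  C→F3: 65 × £11 = £715
  C→F4: 20 × £6 = £120
Total cost = £1360.
So B→F3 carries 25 bunches.

25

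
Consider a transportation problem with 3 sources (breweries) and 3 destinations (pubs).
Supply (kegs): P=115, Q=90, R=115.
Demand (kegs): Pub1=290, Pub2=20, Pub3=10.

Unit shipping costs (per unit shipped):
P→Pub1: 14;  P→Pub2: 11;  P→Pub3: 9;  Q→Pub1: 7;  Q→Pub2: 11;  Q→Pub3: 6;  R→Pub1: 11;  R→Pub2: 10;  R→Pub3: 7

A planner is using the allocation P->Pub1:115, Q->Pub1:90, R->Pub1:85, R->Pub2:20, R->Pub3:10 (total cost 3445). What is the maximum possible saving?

50

Current plan cost = 115·14 + 90·7 + 85·11 + 20·10 + 10·7 = 3445.
Optimal plan:
  P to Pub1: 85 × 14 = 1190
  P to Pub2: 20 × 11 = 220
  P to Pub3: 10 × 9 = 90
  Q to Pub1: 90 × 7 = 630
  R to Pub1: 115 × 11 = 1265
Optimal cost = 3395.
Saving = 3445 − 3395 = 50.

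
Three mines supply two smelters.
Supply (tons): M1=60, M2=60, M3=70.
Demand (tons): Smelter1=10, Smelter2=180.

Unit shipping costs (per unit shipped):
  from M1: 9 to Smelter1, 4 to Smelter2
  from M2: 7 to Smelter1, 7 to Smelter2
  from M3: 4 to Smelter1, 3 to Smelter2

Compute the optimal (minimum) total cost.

870

An optimal shipping plan:
  M1->Smelter2: 60 × 4 = 240
  M2->Smelter1: 10 × 7 = 70
  M2->Smelter2: 50 × 7 = 350
  M3->Smelter2: 70 × 3 = 210
Total = 240 + 70 + 350 + 210 = 870.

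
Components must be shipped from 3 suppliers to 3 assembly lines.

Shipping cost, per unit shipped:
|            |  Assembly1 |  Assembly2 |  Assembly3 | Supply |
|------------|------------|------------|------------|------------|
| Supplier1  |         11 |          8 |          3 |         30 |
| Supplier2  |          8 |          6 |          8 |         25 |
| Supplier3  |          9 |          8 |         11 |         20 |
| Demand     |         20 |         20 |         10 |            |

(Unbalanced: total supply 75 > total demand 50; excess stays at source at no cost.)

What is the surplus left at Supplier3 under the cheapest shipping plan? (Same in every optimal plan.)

5

An optimal plan:
  Supplier1–Assembly3: 10 × 3 = 30
  Supplier2–Assembly1: 5 × 8 = 40
  Supplier2–Assembly2: 20 × 6 = 120
  Supplier3–Assembly1: 15 × 9 = 135
Total cost = 325.
Supplier3 ships 15 of its 20, leaving 5.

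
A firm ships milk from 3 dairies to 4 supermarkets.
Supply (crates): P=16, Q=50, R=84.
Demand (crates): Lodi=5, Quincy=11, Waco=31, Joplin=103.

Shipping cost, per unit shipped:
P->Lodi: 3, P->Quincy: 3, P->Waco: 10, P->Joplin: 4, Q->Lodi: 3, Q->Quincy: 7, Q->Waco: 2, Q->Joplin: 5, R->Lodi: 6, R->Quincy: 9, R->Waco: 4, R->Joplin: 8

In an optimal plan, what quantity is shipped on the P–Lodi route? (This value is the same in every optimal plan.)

Solving gives:
  P to Quincy: 11 × 3 = 33
  P to Joplin: 5 × 4 = 20
  Q to Joplin: 50 × 5 = 250
  R to Lodi: 5 × 6 = 30
  R to Waco: 31 × 4 = 124
  R to Joplin: 48 × 8 = 384
Total cost = 841.
The route P→Lodi is not used.

0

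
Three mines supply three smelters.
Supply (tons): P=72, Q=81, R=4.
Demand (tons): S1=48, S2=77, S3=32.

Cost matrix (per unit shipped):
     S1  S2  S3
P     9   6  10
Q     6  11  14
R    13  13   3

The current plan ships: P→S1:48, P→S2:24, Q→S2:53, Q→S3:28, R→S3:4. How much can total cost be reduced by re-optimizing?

384

Current plan cost = 48·9 + 24·6 + 53·11 + 28·14 + 4·3 = 1563.
Optimal plan:
  P to S2: 72 tons
  Q to S1: 48 tons
  Q to S2: 5 tons
  Q to S3: 28 tons
  R to S3: 4 tons
Optimal cost = 1179.
Saving = 1563 − 1179 = 384.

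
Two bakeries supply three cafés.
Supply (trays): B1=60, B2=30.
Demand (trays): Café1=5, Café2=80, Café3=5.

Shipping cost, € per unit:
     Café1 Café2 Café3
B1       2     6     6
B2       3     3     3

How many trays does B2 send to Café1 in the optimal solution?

Optimal shipments:
  B1 to Café1: 5 × €2 = €10
  B1 to Café2: 50 × €6 = €300
  B1 to Café3: 5 × €6 = €30
  B2 to Café2: 30 × €3 = €90
Total cost = €430.
The route B2→Café1 is not used.

0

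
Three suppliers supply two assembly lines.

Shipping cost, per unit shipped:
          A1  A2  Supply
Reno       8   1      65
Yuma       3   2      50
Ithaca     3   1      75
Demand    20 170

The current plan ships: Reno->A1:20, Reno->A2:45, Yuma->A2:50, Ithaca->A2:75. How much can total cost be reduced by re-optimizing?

Current plan cost = 20·8 + 45·1 + 50·2 + 75·1 = 380.
Optimal plan:
  Reno→A2: 65 batches
  Yuma→A1: 20 batches
  Yuma→A2: 30 batches
  Ithaca→A2: 75 batches
Optimal cost = 260.
Saving = 380 − 260 = 120.

120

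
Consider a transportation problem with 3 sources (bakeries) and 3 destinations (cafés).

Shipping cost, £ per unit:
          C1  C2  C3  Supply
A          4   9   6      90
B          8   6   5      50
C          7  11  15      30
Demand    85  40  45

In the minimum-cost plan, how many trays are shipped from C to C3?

Optimal shipments:
  A to C1: 55 × £4 = £220
  A to C3: 35 × £6 = £210
  B to C2: 40 × £6 = £240
  B to C3: 10 × £5 = £50
  C to C1: 30 × £7 = £210
Total cost = £930.
The route C→C3 is not used.

0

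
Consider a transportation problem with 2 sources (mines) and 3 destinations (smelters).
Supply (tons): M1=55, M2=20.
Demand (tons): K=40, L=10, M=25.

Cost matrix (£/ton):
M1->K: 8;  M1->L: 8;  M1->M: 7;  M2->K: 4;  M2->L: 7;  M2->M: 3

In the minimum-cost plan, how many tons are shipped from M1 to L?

Solving gives:
  M1 to K: 20 × £8 = £160
  M1 to L: 10 × £8 = £80
  M1 to M: 25 × £7 = £175
  M2 to K: 20 × £4 = £80
Total cost = £495.
So M1→L carries 10 tons.

10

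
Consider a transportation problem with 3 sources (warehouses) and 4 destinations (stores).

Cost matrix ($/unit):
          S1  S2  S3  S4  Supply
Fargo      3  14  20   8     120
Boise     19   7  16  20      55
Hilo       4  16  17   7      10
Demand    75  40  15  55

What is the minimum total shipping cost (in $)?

1175

An optimal shipping plan:
  Fargo->S1: 75 units
  Fargo->S4: 45 units
  Boise->S2: 40 units
  Boise->S3: 15 units
  Hilo->S4: 10 units
Total cost = $1175.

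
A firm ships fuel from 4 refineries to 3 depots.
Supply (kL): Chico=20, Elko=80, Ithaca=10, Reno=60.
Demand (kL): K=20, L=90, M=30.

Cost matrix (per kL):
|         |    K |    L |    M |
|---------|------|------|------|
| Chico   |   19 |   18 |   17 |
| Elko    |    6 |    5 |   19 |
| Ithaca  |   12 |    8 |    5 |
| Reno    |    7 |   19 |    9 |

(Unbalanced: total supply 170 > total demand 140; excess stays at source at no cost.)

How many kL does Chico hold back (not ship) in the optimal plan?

20

Minimum-cost shipments:
  Elko to L: 80 × 5 = 400
  Ithaca to L: 10 × 8 = 80
  Reno to K: 20 × 7 = 140
  Reno to M: 30 × 9 = 270
Total cost = 890.
Chico ships 0 of its 20, leaving 20.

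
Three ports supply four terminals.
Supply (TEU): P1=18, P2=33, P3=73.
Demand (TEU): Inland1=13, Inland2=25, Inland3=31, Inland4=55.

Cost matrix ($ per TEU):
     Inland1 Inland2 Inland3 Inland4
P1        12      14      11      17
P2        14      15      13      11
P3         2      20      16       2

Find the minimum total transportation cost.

893

One minimum-cost allocation:
  P1→Inland3: 18 × $11 = $198
  P2→Inland2: 25 × $15 = $375
  P2→Inland3: 8 × $13 = $104
  P3→Inland1: 13 × $2 = $26
  P3→Inland3: 5 × $16 = $80
  P3→Inland4: 55 × $2 = $110
Total = 198 + 375 + 104 + 26 + 80 + 110 = $893.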